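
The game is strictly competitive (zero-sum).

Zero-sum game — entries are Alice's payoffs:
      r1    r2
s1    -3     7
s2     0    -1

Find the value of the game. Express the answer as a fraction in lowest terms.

-3/11

Row minima are -3 and -1, so Alice's maximin is -1; column maxima are 0 and 7, so Bob's minimax is 0. These differ, so the equilibrium is in mixed strategies.
Let Alice play s1 with probability p. Bob is indifferent when −3p = 7p − (1−p), giving p = 1/11.
Let Bob play r1 with probability q. Alice is indifferent when −3q + 7(1−q) = −(1−q), giving q = 8/11.
The value is -3·(8/11) + (7)·(3/11) = -3/11.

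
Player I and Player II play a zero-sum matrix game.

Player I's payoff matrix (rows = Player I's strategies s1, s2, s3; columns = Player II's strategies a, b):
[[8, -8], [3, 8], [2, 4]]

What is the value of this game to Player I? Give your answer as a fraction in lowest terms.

88/21

Row s3 is strictly dominated by row s2, so Player I never plays it.
The remaining 2×2 game on (s1, s2) × (a, b) has no saddle point. Let Player I play s1 with probability p; indifference gives 8p + 3(1−p) = −8p + 8(1−p), so p = 5/21.
Similarly Player II's optimal q on a is 16/21, and the value is 8·(16/21) + (-8)·(5/21) = 88/21.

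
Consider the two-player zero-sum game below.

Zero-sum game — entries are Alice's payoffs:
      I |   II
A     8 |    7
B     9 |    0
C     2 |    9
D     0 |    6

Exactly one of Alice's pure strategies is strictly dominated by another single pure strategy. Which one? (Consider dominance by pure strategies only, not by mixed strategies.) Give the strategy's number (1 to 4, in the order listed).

Compare D with A: 8 > 0, 7 > 6.
So A strictly dominates D for Alice; D is strictly dominated.

4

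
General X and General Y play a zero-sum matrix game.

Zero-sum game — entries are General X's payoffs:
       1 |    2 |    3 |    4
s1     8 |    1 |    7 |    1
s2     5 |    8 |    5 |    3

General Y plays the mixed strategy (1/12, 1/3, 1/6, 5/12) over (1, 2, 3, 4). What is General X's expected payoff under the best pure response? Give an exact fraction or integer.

31/6

s1: (8)·(1/12) + (1)·(1/3) + (7)·(1/6) + (1)·(5/12) = 31/12.
s2: (5)·(1/12) + (8)·(1/3) + (5)·(1/6) + (3)·(5/12) = 31/6.
The best pure response is s2 with expected payoff 31/6.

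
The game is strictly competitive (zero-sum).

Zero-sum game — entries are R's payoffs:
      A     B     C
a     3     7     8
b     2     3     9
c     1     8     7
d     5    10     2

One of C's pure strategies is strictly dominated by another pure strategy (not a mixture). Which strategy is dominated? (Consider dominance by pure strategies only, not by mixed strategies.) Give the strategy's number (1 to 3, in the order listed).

C prefers columns that give R less. Compare B with A: 3 < 7, 2 < 3, 1 < 8, 5 < 10.
So A strictly dominates B for C; B is strictly dominated.

2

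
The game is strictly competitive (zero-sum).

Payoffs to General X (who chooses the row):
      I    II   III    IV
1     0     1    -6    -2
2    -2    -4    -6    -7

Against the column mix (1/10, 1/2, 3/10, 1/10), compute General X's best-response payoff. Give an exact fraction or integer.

1: (0)·(1/10) + (1)·(1/2) + (-6)·(3/10) + (-2)·(1/10) = -3/2.
2: (-2)·(1/10) + (-4)·(1/2) + (-6)·(3/10) + (-7)·(1/10) = -47/10.
The best pure response is 1 with expected payoff -3/2.

-3/2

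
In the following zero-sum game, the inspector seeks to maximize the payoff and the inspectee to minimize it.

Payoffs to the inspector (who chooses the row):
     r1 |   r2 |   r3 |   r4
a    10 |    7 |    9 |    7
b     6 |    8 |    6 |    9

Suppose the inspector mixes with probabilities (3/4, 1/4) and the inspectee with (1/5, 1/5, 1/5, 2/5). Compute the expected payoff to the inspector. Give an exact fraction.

Against (1/5, 1/5, 1/5, 2/5), each row's expected payoff is a: 8; b: 38/5.
Taking the (3/4, 1/4)-weighted average: (3/4)·(8) + (1/4)·(38/5) = 79/10.

79/10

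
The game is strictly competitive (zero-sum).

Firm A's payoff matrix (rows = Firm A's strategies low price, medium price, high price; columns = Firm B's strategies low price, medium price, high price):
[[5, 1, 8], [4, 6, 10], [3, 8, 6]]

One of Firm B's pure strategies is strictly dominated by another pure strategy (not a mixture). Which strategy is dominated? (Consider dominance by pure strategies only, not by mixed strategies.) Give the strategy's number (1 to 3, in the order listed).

3

Firm B prefers columns that give Firm A less. Compare high price with low price: 5 < 8, 4 < 10, 3 < 6.
So low price strictly dominates high price for Firm B; high price is strictly dominated.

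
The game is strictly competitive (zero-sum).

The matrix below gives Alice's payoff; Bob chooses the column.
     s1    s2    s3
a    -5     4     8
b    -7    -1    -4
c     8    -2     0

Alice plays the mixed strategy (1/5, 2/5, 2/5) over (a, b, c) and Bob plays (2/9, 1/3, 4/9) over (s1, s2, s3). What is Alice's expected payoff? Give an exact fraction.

-4/15

Against (2/9, 1/3, 4/9), each row's expected payoff is a: 34/9; b: -11/3; c: 10/9.
Taking the (1/5, 2/5, 2/5)-weighted average: (1/5)·(34/9) + (2/5)·(-11/3) + (2/5)·(10/9) = -4/15.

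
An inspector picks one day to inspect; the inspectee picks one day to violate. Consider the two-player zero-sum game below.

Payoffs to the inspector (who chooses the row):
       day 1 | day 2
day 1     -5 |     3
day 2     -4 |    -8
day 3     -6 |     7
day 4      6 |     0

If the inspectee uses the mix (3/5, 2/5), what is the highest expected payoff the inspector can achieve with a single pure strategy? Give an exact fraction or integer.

day 1: (-5)·(3/5) + (3)·(2/5) = -9/5.
day 2: (-4)·(3/5) + (-8)·(2/5) = -28/5.
day 3: (-6)·(3/5) + (7)·(2/5) = -4/5.
day 4: (6)·(3/5) + (0)·(2/5) = 18/5.
The best pure response is day 4 with expected payoff 18/5.

18/5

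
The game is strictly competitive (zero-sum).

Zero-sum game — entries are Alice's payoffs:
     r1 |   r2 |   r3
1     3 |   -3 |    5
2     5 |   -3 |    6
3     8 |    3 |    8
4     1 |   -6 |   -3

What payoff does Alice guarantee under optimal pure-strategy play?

3

Row minima: -3, -3, 3, -6 → Alice's maximin is 3.
Column maxima: 8, 3, 8 → Bob's minimax is 3.
They coincide at (3, r2), so the value is 3.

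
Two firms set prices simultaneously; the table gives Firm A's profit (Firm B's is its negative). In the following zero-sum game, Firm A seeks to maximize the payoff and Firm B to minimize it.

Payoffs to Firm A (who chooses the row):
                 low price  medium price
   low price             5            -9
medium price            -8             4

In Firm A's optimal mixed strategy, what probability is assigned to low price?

6/13

Row minima are -9 and -8, so Firm A's maximin is -8; column maxima are 5 and 4, so Firm B's minimax is 4. These differ, so the equilibrium is in mixed strategies.
Let Firm A play low price with probability p. Firm B is indifferent when 5p − 8(1−p) = −9p + 4(1−p), giving p = 6/13.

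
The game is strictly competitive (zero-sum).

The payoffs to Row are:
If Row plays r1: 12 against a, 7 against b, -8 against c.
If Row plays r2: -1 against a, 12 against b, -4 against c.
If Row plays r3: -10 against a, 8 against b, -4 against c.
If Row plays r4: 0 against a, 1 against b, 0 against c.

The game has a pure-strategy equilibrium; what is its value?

0

Row minima: -8, -4, -10, 0 → Row's maximin is 0.
Column maxima: 12, 12, 0 → Column's minimax is 0.
They coincide at (r4, c), so the value is 0.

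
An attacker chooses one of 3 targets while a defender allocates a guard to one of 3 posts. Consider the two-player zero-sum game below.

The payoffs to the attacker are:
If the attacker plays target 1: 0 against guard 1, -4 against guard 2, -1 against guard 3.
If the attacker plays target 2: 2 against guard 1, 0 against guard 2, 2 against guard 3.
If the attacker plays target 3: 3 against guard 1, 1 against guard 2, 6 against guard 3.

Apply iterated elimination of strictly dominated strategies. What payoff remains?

1

Column guard 1 is strictly dominated by guard 2 for the defender (-4<0, 0<2, 1<3); eliminate guard 1.
Row target 2 is strictly dominated by row target 3 (1>0, 6>2); eliminate target 2.
Column guard 3 is strictly dominated by guard 2 for the defender (-4<-1, 1<6); eliminate guard 3.
Row target 1 is strictly dominated by row target 3 (1>-4); eliminate target 1.
Only (target 3, guard 2) remains, with payoff 1.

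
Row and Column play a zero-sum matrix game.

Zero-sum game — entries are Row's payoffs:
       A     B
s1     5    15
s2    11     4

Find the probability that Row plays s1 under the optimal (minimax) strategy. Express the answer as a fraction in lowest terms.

Row minima are 5 and 4, so Row's maximin is 5; column maxima are 11 and 15, so Column's minimax is 11. These differ, so the equilibrium is in mixed strategies.
Let Row play s1 with probability p. Column is indifferent when 5p + 11(1−p) = 15p + 4(1−p), giving p = 7/17.

7/17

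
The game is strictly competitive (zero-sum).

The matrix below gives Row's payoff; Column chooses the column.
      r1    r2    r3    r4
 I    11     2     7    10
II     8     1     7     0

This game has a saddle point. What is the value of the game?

2

Row minima: 2, 0 → Row's maximin is 2.
Column maxima: 11, 2, 7, 10 → Column's minimax is 2.
They coincide at (I, r2), so the value is 2.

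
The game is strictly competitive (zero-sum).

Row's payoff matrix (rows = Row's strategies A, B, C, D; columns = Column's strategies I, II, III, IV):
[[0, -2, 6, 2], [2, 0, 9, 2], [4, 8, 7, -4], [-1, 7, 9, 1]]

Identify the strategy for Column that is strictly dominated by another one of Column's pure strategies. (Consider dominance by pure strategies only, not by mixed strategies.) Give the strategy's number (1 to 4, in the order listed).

Column prefers columns that give Row less. Compare III with I: 0 < 6, 2 < 9, 4 < 7, -1 < 9.
So I strictly dominates III for Column; III is strictly dominated.

3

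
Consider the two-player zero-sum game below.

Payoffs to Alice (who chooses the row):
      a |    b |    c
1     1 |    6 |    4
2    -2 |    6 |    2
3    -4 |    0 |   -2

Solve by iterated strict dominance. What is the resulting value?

Column b is strictly dominated by a for Bob (1<6, -2<6, -4<0); eliminate b.
Row 3 is strictly dominated by row 1 (1>-4, 4>-2); eliminate 3.
Column c is strictly dominated by a for Bob (1<4, -2<2); eliminate c.
Row 2 is strictly dominated by row 1 (1>-2); eliminate 2.
Only (1, a) remains, with payoff 1.

1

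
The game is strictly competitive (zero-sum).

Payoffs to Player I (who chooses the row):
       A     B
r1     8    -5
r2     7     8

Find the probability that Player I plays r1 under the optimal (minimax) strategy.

Row minima are -5 and 7, so Player I's maximin is 7; column maxima are 8 and 8, so Player II's minimax is 8. These differ, so the equilibrium is in mixed strategies.
Let Player I play r1 with probability p. Player II is indifferent when 8p + 7(1−p) = −5p + 8(1−p), giving p = 1/14.

1/14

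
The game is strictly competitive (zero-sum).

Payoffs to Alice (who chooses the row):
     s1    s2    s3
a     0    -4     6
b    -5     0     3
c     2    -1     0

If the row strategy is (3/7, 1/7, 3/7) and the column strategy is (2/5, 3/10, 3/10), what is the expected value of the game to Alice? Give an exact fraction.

Against (2/5, 3/10, 3/10), each row's expected payoff is a: 3/5; b: -11/10; c: 1/2.
Taking the (3/7, 1/7, 3/7)-weighted average: (3/7)·(3/5) + (1/7)·(-11/10) + (3/7)·(1/2) = 11/35.

11/35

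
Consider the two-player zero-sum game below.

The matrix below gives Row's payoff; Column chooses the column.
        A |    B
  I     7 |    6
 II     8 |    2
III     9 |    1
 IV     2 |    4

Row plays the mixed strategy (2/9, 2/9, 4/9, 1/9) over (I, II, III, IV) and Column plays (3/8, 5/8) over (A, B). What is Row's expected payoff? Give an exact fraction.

9/2

Against (3/8, 5/8), each row's expected payoff is I: 51/8; II: 17/4; III: 4; IV: 13/4.
Taking the (2/9, 2/9, 4/9, 1/9)-weighted average: (2/9)·(51/8) + (2/9)·(17/4) + (4/9)·(4) + (1/9)·(13/4) = 9/2.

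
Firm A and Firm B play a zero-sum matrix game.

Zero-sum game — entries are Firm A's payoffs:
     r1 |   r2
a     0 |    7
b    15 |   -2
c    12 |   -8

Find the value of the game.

Row c is strictly dominated by row b, so Firm A never plays it.
The remaining 2×2 game on (a, b) × (r1, r2) has no saddle point. Let Firm A play a with probability p; indifference gives 15(1−p) = 7p − 2(1−p), so p = 17/24.
Similarly Firm B's optimal q on r1 is 3/8, and the value is 0·(3/8) + (7)·(5/8) = 35/8.

35/8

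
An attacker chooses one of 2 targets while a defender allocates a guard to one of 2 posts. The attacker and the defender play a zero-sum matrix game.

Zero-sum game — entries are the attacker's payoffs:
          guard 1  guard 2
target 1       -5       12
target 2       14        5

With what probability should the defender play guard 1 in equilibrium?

Row minima are -5 and 5, so the attacker's maximin is 5; column maxima are 14 and 12, so the defender's minimax is 12. These differ, so the equilibrium is in mixed strategies.
Let the defender play guard 1 with probability q. The attacker is indifferent when −5q + 12(1−q) = 14q + 5(1−q), giving q = 7/26.

7/26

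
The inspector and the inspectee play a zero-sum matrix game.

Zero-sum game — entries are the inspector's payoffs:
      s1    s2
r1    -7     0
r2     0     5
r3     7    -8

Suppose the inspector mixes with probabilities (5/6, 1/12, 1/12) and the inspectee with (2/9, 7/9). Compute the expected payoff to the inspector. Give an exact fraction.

-49/36

Against (2/9, 7/9), each row's expected payoff is r1: -14/9; r2: 35/9; r3: -14/3.
Taking the (5/6, 1/12, 1/12)-weighted average: (5/6)·(-14/9) + (1/12)·(35/9) + (1/12)·(-14/3) = -49/36.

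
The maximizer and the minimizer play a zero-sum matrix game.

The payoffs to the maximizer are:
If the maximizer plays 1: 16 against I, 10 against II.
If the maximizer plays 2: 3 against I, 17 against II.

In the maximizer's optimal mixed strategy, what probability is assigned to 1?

7/10

Row minima are 10 and 3, so the maximizer's maximin is 10; column maxima are 16 and 17, so the minimizer's minimax is 16. These differ, so the equilibrium is in mixed strategies.
Let the maximizer play 1 with probability p. The minimizer is indifferent when 16p + 3(1−p) = 10p + 17(1−p), giving p = 7/10.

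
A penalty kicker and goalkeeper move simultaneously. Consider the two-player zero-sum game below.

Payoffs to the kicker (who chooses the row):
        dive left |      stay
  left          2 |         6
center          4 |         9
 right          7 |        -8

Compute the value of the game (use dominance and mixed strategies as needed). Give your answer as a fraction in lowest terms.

Row left is strictly dominated by row center, so the kicker never plays it.
The remaining 2×2 game on (center, right) × (dive left, stay) has no saddle point. Let the kicker play center with probability p; indifference gives 4p + 7(1−p) = 9p − 8(1−p), so p = 3/4.
Similarly the goalkeeper's optimal q on dive left is 17/20, and the value is 4·(17/20) + (9)·(3/20) = 19/4.

19/4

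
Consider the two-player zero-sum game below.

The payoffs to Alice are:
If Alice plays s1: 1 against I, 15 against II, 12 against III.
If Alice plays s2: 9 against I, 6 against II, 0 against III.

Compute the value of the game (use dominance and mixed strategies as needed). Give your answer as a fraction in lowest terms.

27/5

Column II is strictly dominated by III for Bob (it gives Alice more in every row).
The remaining 2×2 game on (s1, s2) × (I, III) has no saddle point. Let Alice play s1 with probability p; indifference gives p + 9(1−p) = 12p, so p = 9/20.
Similarly Bob's optimal q on I is 3/5, and the value is 1·(3/5) + (12)·(2/5) = 27/5.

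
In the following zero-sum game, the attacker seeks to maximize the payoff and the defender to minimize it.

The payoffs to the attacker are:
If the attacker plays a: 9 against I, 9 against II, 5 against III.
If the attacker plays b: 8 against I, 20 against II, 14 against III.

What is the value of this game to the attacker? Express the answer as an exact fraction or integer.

Column II is strictly dominated by III for the defender (it gives the attacker more in every row).
The remaining 2×2 game on (a, b) × (I, III) has no saddle point. Let the attacker play a with probability p; indifference gives 9p + 8(1−p) = 5p + 14(1−p), so p = 3/5.
Similarly the defender's optimal q on I is 9/10, and the value is 9·(9/10) + (5)·(1/10) = 43/5.

43/5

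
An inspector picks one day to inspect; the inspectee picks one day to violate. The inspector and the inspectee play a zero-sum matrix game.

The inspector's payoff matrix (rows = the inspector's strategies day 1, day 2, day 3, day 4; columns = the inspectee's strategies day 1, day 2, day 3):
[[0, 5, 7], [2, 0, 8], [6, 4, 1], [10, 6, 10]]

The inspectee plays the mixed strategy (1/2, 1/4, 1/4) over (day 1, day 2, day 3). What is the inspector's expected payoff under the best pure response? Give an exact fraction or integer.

9

day 1: (0)·(1/2) + (5)·(1/4) + (7)·(1/4) = 3.
day 2: (2)·(1/2) + (0)·(1/4) + (8)·(1/4) = 3.
day 3: (6)·(1/2) + (4)·(1/4) + (1)·(1/4) = 17/4.
day 4: (10)·(1/2) + (6)·(1/4) + (10)·(1/4) = 9.
The best pure response is day 4 with expected payoff 9.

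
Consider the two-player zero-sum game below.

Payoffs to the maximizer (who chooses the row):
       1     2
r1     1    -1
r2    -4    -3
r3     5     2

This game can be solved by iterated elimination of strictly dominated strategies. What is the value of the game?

Row r2 is strictly dominated by row r1 (1>-4, -1>-3); eliminate r2.
Row r1 is strictly dominated by row r3 (5>1, 2>-1); eliminate r1.
Column 1 is strictly dominated by 2 for the minimizer (2<5); eliminate 1.
Only (r3, 2) remains, with payoff 2.

2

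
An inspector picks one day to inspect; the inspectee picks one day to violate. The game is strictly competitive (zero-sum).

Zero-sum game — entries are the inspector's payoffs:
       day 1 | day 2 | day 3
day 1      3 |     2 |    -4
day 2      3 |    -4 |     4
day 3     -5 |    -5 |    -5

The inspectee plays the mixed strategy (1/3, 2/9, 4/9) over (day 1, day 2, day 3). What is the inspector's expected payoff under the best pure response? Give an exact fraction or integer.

day 1: (3)·(1/3) + (2)·(2/9) + (-4)·(4/9) = -1/3.
day 2: (3)·(1/3) + (-4)·(2/9) + (4)·(4/9) = 17/9.
day 3: (-5)·(1/3) + (-5)·(2/9) + (-5)·(4/9) = -5.
The best pure response is day 2 with expected payoff 17/9.

17/9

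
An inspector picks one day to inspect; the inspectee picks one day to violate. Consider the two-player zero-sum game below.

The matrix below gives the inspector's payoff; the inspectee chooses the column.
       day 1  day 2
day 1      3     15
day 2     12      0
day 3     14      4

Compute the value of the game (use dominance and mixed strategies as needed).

9

Row day 2 is strictly dominated by row day 3, so the inspector never plays it.
The remaining 2×2 game on (day 1, day 3) × (day 1, day 2) has no saddle point. Let the inspector play day 1 with probability p; indifference gives 3p + 14(1−p) = 15p + 4(1−p), so p = 5/11.
Similarly the inspectee's optimal q on day 1 is 1/2, and the value is 3·(1/2) + (15)·(1/2) = 9.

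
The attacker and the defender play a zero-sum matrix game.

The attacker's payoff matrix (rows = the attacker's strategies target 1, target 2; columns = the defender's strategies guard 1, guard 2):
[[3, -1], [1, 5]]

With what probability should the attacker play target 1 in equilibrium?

1/2

Row minima are -1 and 1, so the attacker's maximin is 1; column maxima are 3 and 5, so the defender's minimax is 3. These differ, so the equilibrium is in mixed strategies.
Let the attacker play target 1 with probability p. The defender is indifferent when 3p + (1−p) = −p + 5(1−p), giving p = 1/2.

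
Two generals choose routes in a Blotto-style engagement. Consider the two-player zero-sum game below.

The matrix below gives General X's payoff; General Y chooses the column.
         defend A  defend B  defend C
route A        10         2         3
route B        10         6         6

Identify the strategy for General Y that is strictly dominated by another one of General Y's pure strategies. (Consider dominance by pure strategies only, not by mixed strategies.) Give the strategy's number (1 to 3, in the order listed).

General Y prefers columns that give General X less. Compare defend A with defend B: 2 < 10, 6 < 10.
So defend B strictly dominates defend A for General Y; defend A is strictly dominated.

1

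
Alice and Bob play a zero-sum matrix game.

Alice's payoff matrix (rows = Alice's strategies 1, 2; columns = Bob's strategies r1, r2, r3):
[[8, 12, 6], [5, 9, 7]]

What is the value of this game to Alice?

Column r2 is strictly dominated by r3 for Bob (it gives Alice more in every row).
The remaining 2×2 game on (1, 2) × (r1, r3) has no saddle point. Let Alice play 1 with probability p; indifference gives 8p + 5(1−p) = 6p + 7(1−p), so p = 1/2.
Similarly Bob's optimal q on r1 is 1/4, and the value is 8·(1/4) + (6)·(3/4) = 13/2.

13/2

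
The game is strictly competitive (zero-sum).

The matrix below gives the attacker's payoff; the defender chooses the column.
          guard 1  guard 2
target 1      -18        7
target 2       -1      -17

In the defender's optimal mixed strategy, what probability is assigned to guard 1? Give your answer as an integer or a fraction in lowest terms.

Row minima are -18 and -17, so the attacker's maximin is -17; column maxima are -1 and 7, so the defender's minimax is -1. These differ, so the equilibrium is in mixed strategies.
Let the defender play guard 1 with probability q. The attacker is indifferent when −18q + 7(1−q) = −q − 17(1−q), giving q = 24/41.

24/41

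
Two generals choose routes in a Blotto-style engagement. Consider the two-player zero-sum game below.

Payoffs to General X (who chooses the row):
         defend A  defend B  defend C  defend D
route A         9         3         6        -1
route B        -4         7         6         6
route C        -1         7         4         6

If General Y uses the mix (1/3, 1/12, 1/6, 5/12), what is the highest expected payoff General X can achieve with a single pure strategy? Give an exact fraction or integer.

route A: (9)·(1/3) + (3)·(1/12) + (6)·(1/6) + (-1)·(5/12) = 23/6.
route B: (-4)·(1/3) + (7)·(1/12) + (6)·(1/6) + (6)·(5/12) = 11/4.
route C: (-1)·(1/3) + (7)·(1/12) + (4)·(1/6) + (6)·(5/12) = 41/12.
The best pure response is route A with expected payoff 23/6.

23/6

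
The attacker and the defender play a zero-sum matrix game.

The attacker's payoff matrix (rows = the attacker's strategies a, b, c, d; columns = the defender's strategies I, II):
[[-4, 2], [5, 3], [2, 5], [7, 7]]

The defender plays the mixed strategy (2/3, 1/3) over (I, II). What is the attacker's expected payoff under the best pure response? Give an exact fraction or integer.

a: (-4)·(2/3) + (2)·(1/3) = -2.
b: (5)·(2/3) + (3)·(1/3) = 13/3.
c: (2)·(2/3) + (5)·(1/3) = 3.
d: (7)·(2/3) + (7)·(1/3) = 7.
The best pure response is d with expected payoff 7.

7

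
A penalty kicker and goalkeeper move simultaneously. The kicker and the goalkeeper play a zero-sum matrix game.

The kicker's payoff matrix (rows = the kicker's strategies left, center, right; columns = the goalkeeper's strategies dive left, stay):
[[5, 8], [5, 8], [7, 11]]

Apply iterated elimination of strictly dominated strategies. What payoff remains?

7

Row left is strictly dominated by row right (7>5, 11>8); eliminate left.
Column stay is strictly dominated by dive left for the goalkeeper (5<8, 7<11); eliminate stay.
Row center is strictly dominated by row right (7>5); eliminate center.
Only (right, dive left) remains, with payoff 7.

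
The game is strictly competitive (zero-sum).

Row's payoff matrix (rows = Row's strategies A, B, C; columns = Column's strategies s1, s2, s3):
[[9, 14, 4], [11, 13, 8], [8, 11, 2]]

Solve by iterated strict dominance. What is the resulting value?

8

Row C is strictly dominated by row A (9>8, 14>11, 4>2); eliminate C.
Column s2 is strictly dominated by s1 for Column (9<14, 11<13); eliminate s2.
Column s1 is strictly dominated by s3 for Column (4<9, 8<11); eliminate s1.
Row A is strictly dominated by row B (8>4); eliminate A.
Only (B, s3) remains, with payoff 8.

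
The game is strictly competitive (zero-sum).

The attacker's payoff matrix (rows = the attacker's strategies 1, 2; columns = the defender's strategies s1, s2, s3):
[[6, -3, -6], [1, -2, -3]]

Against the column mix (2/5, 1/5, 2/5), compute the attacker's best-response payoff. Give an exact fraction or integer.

1: (6)·(2/5) + (-3)·(1/5) + (-6)·(2/5) = -3/5.
2: (1)·(2/5) + (-2)·(1/5) + (-3)·(2/5) = -6/5.
The best pure response is 1 with expected payoff -3/5.

-3/5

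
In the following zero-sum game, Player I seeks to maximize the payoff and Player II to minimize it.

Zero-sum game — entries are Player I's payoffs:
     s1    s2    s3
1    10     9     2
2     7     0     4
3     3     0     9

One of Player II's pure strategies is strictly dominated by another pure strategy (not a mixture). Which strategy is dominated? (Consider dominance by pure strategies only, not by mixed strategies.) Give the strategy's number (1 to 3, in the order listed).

1

Player II prefers columns that give Player I less. Compare s1 with s2: 9 < 10, 0 < 7, 0 < 3.
So s2 strictly dominates s1 for Player II; s1 is strictly dominated.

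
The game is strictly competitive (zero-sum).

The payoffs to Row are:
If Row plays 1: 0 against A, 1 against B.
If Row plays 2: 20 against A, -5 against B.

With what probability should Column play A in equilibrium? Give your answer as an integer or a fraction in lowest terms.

3/13

Row minima are 0 and -5, so Row's maximin is 0; column maxima are 20 and 1, so Column's minimax is 1. These differ, so the equilibrium is in mixed strategies.
Let Column play A with probability q. Row is indifferent when (1−q) = 20q − 5(1−q), giving q = 3/13.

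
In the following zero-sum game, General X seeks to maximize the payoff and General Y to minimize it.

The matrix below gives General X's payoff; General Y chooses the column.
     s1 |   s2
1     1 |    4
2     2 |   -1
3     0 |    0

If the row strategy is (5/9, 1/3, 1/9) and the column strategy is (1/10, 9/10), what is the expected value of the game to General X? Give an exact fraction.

82/45

Against (1/10, 9/10), each row's expected payoff is 1: 37/10; 2: -7/10; 3: 0.
Taking the (5/9, 1/3, 1/9)-weighted average: (5/9)·(37/10) + (1/3)·(-7/10) + (1/9)·(0) = 82/45.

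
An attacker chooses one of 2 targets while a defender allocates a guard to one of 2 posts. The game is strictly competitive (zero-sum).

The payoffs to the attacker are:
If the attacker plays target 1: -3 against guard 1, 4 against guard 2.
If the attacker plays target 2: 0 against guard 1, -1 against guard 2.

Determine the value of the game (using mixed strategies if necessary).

Row minima are -3 and -1, so the attacker's maximin is -1; column maxima are 0 and 4, so the defender's minimax is 0. These differ, so the equilibrium is in mixed strategies.
Let the attacker play target 1 with probability p. The defender is indifferent when −3p = 4p − (1−p), giving p = 1/8.
Let the defender play guard 1 with probability q. The attacker is indifferent when −3q + 4(1−q) = −(1−q), giving q = 5/8.
The value is -3·(5/8) + (4)·(3/8) = -3/8.

-3/8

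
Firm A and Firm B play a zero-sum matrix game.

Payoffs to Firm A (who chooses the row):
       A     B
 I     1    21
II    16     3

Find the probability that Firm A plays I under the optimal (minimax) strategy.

Row minima are 1 and 3, so Firm A's maximin is 3; column maxima are 16 and 21, so Firm B's minimax is 16. These differ, so the equilibrium is in mixed strategies.
Let Firm A play I with probability p. Firm B is indifferent when p + 16(1−p) = 21p + 3(1−p), giving p = 13/33.

13/33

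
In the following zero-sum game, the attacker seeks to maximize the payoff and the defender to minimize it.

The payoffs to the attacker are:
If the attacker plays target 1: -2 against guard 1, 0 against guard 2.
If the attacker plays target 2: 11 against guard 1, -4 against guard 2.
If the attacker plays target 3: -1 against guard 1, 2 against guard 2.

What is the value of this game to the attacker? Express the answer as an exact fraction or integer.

1

Row target 1 is strictly dominated by row target 3, so the attacker never plays it.
The remaining 2×2 game on (target 2, target 3) × (guard 1, guard 2) has no saddle point. Let the attacker play target 2 with probability p; indifference gives 11p − (1−p) = −4p + 2(1−p), so p = 1/6.
Similarly the defender's optimal q on guard 1 is 1/3, and the value is 11·(1/3) + (-4)·(2/3) = 1.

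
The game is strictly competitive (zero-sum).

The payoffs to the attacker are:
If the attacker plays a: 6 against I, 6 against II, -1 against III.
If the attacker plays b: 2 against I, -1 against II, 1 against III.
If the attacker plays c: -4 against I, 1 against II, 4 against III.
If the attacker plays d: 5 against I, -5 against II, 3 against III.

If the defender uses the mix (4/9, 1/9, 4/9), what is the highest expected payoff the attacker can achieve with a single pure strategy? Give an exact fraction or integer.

3

a: (6)·(4/9) + (6)·(1/9) + (-1)·(4/9) = 26/9.
b: (2)·(4/9) + (-1)·(1/9) + (1)·(4/9) = 11/9.
c: (-4)·(4/9) + (1)·(1/9) + (4)·(4/9) = 1/9.
d: (5)·(4/9) + (-5)·(1/9) + (3)·(4/9) = 3.
The best pure response is d with expected payoff 3.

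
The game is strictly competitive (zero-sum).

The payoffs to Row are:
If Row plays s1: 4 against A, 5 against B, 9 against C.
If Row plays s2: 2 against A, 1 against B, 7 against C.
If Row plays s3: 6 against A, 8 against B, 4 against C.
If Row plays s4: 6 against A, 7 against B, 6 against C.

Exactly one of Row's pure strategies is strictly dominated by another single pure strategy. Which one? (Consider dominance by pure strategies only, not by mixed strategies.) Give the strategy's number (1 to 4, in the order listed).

Compare s2 with s1: 4 > 2, 5 > 1, 9 > 7.
So s1 strictly dominates s2 for Row; s2 is strictly dominated.

2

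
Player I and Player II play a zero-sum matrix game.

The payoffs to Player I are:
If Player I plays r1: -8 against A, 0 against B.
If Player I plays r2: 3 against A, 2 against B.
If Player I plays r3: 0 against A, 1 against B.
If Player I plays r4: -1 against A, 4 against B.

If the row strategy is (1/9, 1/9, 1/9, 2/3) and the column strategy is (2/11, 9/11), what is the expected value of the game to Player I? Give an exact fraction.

221/99

Against (2/11, 9/11), each row's expected payoff is r1: -16/11; r2: 24/11; r3: 9/11; r4: 34/11.
Taking the (1/9, 1/9, 1/9, 2/3)-weighted average: (1/9)·(-16/11) + (1/9)·(24/11) + (1/9)·(9/11) + (2/3)·(34/11) = 221/99.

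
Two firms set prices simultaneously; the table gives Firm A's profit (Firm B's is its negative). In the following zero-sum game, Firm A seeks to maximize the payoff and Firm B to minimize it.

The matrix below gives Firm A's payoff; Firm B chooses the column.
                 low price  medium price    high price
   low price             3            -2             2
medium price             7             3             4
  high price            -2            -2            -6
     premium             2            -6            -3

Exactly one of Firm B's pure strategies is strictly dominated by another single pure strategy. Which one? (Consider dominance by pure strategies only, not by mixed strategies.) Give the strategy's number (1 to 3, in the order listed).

Firm B prefers columns that give Firm A less. Compare low price with high price: 2 < 3, 4 < 7, -6 < -2, -3 < 2.
So high price strictly dominates low price for Firm B; low price is strictly dominated.

1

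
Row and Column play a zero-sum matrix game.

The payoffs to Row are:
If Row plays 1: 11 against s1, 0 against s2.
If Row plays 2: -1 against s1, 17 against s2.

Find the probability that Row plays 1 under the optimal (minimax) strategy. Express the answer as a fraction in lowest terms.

Row minima are 0 and -1, so Row's maximin is 0; column maxima are 11 and 17, so Column's minimax is 11. These differ, so the equilibrium is in mixed strategies.
Let Row play 1 with probability p. Column is indifferent when 11p − (1−p) = 17(1−p), giving p = 18/29.

18/29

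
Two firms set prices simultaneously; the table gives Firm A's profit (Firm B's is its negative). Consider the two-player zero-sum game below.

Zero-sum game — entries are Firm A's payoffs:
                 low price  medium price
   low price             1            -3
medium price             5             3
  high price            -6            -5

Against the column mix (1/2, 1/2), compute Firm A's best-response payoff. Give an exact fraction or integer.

4

low price: (1)·(1/2) + (-3)·(1/2) = -1.
medium price: (5)·(1/2) + (3)·(1/2) = 4.
high price: (-6)·(1/2) + (-5)·(1/2) = -11/2.
The best pure response is medium price with expected payoff 4.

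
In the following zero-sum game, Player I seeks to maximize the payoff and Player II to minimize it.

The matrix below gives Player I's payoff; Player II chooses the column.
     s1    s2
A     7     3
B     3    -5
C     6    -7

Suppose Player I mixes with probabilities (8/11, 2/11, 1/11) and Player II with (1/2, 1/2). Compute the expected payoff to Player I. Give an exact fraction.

75/22

Against (1/2, 1/2), each row's expected payoff is A: 5; B: -1; C: -1/2.
Taking the (8/11, 2/11, 1/11)-weighted average: (8/11)·(5) + (2/11)·(-1) + (1/11)·(-1/2) = 75/22.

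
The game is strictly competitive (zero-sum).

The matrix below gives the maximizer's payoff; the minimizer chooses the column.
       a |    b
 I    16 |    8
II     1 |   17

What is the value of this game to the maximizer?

11

Row minima are 8 and 1, so the maximizer's maximin is 8; column maxima are 16 and 17, so the minimizer's minimax is 16. These differ, so the equilibrium is in mixed strategies.
Let the maximizer play I with probability p. The minimizer is indifferent when 16p + (1−p) = 8p + 17(1−p), giving p = 2/3.
Let the minimizer play a with probability q. The maximizer is indifferent when 16q + 8(1−q) = q + 17(1−q), giving q = 3/8.
The value is 16·(3/8) + (8)·(5/8) = 11.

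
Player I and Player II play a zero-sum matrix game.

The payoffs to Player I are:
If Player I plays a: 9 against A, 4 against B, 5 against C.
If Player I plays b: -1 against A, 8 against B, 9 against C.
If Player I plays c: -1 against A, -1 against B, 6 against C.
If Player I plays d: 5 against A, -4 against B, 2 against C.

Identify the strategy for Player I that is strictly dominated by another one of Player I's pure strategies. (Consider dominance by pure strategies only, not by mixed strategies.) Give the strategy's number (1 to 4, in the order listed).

Compare d with a: 9 > 5, 4 > -4, 5 > 2.
So a strictly dominates d for Player I; d is strictly dominated.

4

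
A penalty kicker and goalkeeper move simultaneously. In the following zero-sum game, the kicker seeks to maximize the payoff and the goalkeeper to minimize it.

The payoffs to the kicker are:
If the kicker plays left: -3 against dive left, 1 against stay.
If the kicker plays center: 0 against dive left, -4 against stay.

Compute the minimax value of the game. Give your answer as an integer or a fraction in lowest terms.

-3/2

Row minima are -3 and -4, so the kicker's maximin is -3; column maxima are 0 and 1, so the goalkeeper's minimax is 0. These differ, so the equilibrium is in mixed strategies.
Let the kicker play left with probability p. The goalkeeper is indifferent when −3p = p − 4(1−p), giving p = 1/2.
Let the goalkeeper play dive left with probability q. The kicker is indifferent when −3q + (1−q) = −4(1−q), giving q = 5/8.
The value is -3·(5/8) + (1)·(3/8) = -3/2.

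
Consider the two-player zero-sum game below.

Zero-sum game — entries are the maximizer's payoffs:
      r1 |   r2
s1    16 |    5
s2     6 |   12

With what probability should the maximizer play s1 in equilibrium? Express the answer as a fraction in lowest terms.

6/17

Row minima are 5 and 6, so the maximizer's maximin is 6; column maxima are 16 and 12, so the minimizer's minimax is 12. These differ, so the equilibrium is in mixed strategies.
Let the maximizer play s1 with probability p. The minimizer is indifferent when 16p + 6(1−p) = 5p + 12(1−p), giving p = 6/17.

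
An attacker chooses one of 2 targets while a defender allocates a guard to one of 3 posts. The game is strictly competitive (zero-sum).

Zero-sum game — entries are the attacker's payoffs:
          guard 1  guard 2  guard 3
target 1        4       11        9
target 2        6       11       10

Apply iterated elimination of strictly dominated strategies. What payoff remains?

Column guard 2 is strictly dominated by guard 1 for the defender (4<11, 6<11); eliminate guard 2.
Row target 1 is strictly dominated by row target 2 (6>4, 10>9); eliminate target 1.
Column guard 3 is strictly dominated by guard 1 for the defender (6<10); eliminate guard 3.
Only (target 2, guard 1) remains, with payoff 6.

6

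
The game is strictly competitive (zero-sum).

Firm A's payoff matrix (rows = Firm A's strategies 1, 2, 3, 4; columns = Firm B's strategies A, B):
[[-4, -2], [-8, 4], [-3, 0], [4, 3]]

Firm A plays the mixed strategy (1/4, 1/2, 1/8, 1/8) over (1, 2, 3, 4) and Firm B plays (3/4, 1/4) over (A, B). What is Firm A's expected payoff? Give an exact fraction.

-51/16

Against (3/4, 1/4), each row's expected payoff is 1: -7/2; 2: -5; 3: -9/4; 4: 15/4.
Taking the (1/4, 1/2, 1/8, 1/8)-weighted average: (1/4)·(-7/2) + (1/2)·(-5) + (1/8)·(-9/4) + (1/8)·(15/4) = -51/16.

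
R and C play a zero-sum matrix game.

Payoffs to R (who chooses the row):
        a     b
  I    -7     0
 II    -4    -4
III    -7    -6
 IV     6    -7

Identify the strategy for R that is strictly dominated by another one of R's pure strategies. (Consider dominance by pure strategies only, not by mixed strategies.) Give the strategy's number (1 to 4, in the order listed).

Compare III with II: -4 > -7, -4 > -6.
So II strictly dominates III for R; III is strictly dominated.

3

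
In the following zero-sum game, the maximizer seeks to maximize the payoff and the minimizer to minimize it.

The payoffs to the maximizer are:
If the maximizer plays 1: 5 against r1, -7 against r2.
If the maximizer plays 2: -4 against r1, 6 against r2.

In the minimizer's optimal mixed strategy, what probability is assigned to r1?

13/22

Row minima are -7 and -4, so the maximizer's maximin is -4; column maxima are 5 and 6, so the minimizer's minimax is 5. These differ, so the equilibrium is in mixed strategies.
Let the minimizer play r1 with probability q. The maximizer is indifferent when 5q − 7(1−q) = −4q + 6(1−q), giving q = 13/22.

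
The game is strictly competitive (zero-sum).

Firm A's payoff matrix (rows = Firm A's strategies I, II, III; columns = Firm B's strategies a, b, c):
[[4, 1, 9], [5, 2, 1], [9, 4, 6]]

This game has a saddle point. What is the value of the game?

4

Row minima: 1, 1, 4 → Firm A's maximin is 4.
Column maxima: 9, 4, 9 → Firm B's minimax is 4.
They coincide at (III, b), so the value is 4.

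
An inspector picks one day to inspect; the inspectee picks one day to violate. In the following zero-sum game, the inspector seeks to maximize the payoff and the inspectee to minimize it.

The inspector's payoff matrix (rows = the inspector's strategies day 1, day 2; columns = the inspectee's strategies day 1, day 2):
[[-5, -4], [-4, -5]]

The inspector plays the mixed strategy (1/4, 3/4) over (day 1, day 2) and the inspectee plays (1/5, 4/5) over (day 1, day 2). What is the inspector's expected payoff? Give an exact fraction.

Against (1/5, 4/5), each row's expected payoff is day 1: -21/5; day 2: -24/5.
Taking the (1/4, 3/4)-weighted average: (1/4)·(-21/5) + (3/4)·(-24/5) = -93/20.

-93/20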